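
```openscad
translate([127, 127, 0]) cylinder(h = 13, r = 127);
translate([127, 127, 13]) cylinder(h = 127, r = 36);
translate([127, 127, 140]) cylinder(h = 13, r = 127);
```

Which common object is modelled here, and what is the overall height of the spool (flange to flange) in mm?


A spool. The overall height is 153 mm.

Three coaxial cylinders, large–small–large — a spool. Two 13 mm flanges and a 127 mm core give 13 + 127 + 13 = 153 mm.


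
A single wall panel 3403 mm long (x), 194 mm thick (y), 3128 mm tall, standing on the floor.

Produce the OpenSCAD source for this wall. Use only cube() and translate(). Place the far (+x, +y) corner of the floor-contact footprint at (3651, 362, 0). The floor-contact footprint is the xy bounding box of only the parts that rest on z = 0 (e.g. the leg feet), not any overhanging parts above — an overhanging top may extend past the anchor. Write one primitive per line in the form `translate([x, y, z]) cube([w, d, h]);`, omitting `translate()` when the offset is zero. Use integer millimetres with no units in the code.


translate([248, 168, 0]) cube([3403, 194, 3128]);


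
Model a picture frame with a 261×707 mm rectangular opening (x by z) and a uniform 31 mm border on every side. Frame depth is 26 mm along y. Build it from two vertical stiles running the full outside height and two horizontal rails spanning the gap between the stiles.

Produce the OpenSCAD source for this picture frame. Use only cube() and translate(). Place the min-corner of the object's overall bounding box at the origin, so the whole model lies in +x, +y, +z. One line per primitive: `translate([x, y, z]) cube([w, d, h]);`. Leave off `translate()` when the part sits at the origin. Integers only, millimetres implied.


cube([31, 26, 769]);
translate([292, 0, 0]) cube([31, 26, 769]);
translate([31, 0, 0]) cube([261, 26, 31]);
translate([31, 0, 738]) cube([261, 26, 31]);


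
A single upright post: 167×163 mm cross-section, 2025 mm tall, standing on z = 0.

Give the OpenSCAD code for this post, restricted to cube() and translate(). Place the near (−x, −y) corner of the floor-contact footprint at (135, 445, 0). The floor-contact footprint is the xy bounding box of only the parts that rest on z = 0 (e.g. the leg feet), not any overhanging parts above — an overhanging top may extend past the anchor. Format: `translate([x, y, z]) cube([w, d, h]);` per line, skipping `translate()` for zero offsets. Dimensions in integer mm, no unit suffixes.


translate([135, 445, 0]) cube([167, 163, 2025]);


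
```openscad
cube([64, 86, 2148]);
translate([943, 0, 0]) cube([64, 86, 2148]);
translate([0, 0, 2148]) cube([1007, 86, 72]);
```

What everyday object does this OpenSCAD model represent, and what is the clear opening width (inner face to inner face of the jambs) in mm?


A door frame. The clear opening width is 879 mm.

Two 2148 mm tall posts with a header on top — a door frame. The left jamb is 64 mm wide at x = 0; the right jamb starts at x = 943. The clear opening is 943 − 64 = 879 mm.


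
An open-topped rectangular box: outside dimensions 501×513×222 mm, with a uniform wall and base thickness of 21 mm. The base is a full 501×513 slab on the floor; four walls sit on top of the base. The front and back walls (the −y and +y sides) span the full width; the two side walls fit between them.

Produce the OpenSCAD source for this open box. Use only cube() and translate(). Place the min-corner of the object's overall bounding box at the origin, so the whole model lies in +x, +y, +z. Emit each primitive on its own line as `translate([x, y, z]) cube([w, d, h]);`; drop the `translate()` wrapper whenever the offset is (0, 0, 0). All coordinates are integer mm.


cube([501, 513, 21]);
translate([0, 0, 21]) cube([501, 21, 201]);
translate([0, 492, 21]) cube([501, 21, 201]);
translate([0, 21, 21]) cube([21, 471, 201]);
translate([480, 21, 21]) cube([21, 471, 201]);


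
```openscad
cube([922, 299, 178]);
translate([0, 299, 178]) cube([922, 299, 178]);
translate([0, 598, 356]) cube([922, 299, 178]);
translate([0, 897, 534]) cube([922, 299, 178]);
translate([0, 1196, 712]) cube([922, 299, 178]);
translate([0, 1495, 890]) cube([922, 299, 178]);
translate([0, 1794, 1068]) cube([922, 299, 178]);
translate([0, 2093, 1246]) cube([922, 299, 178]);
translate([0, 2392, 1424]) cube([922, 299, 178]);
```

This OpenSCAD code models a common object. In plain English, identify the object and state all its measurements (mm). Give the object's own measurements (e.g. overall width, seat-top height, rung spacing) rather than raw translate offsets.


A straight staircase of 9 solid steps. Each step is 922 mm wide (x), 299 mm deep (y, the going) and 178 mm tall (the rise). The first step rests on the floor; each subsequent step sits one going further in +y and one rise higher in +z, directly behind and above the previous step with no overlap.


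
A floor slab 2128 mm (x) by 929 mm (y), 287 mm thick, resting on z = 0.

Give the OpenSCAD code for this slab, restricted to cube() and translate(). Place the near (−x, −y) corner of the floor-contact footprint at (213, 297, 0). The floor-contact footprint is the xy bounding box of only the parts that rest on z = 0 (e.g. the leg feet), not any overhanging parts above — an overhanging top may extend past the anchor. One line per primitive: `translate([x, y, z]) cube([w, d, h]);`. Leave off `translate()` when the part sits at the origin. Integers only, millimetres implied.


translate([213, 297, 0]) cube([2128, 929, 287]);


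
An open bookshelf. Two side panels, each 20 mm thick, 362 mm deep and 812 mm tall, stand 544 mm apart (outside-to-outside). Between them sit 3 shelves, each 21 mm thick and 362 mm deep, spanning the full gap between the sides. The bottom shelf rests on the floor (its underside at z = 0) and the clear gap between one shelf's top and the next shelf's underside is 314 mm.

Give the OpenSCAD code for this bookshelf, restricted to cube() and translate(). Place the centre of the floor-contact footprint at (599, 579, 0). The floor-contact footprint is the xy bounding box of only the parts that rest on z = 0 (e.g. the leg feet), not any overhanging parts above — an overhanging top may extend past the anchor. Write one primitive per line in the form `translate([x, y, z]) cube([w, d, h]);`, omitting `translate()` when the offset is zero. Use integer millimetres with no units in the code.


translate([327, 398, 0]) cube([20, 362, 812]);
translate([851, 398, 0]) cube([20, 362, 812]);
translate([347, 398, 0]) cube([504, 362, 21]);
translate([347, 398, 335]) cube([504, 362, 21]);
translate([347, 398, 670]) cube([504, 362, 21]);


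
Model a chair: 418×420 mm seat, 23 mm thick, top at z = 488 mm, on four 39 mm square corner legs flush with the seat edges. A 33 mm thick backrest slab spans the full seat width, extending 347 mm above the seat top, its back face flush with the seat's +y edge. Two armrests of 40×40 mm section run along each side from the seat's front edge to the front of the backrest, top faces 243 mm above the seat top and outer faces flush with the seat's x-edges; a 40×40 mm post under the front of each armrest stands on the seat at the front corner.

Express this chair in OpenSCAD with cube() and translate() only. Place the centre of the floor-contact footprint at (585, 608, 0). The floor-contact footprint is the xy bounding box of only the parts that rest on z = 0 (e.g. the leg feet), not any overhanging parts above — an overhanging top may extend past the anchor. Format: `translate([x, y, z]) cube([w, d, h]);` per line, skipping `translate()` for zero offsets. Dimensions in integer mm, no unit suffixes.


translate([376, 398, 465]) cube([418, 420, 23]);
translate([376, 398, 0]) cube([39, 39, 465]);
translate([755, 398, 0]) cube([39, 39, 465]);
translate([376, 779, 0]) cube([39, 39, 465]);
translate([755, 779, 0]) cube([39, 39, 465]);
translate([376, 785, 488]) cube([418, 33, 347]);
translate([376, 398, 691]) cube([40, 387, 40]);
translate([754, 398, 691]) cube([40, 387, 40]);
translate([376, 398, 488]) cube([40, 40, 203]);
translate([754, 398, 488]) cube([40, 40, 203]);


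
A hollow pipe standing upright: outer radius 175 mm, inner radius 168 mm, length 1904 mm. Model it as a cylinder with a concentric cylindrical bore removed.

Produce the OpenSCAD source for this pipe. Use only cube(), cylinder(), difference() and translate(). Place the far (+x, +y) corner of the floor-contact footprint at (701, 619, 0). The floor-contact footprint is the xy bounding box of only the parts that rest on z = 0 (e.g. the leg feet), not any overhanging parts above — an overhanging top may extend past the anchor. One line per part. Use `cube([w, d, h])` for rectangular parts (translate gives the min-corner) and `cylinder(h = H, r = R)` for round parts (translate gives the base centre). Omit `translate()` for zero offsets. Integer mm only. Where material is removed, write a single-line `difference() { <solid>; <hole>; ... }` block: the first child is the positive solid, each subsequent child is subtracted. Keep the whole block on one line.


difference() { translate([526, 444, 0]) cylinder(h = 1904, r = 175); translate([526, 444, 0]) cylinder(h = 1904, r = 168); }


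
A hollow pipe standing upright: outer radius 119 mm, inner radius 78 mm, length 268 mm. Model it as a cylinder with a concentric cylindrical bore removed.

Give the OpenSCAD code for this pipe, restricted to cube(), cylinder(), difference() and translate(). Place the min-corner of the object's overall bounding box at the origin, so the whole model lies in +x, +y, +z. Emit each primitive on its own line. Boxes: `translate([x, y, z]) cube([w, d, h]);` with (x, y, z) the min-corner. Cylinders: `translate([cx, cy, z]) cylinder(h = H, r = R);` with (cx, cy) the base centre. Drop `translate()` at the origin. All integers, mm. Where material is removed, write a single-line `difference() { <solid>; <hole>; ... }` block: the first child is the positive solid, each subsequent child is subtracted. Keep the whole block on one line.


difference() { translate([119, 119, 0]) cylinder(h = 268, r = 119); translate([119, 119, 0]) cylinder(h = 268, r = 78); }


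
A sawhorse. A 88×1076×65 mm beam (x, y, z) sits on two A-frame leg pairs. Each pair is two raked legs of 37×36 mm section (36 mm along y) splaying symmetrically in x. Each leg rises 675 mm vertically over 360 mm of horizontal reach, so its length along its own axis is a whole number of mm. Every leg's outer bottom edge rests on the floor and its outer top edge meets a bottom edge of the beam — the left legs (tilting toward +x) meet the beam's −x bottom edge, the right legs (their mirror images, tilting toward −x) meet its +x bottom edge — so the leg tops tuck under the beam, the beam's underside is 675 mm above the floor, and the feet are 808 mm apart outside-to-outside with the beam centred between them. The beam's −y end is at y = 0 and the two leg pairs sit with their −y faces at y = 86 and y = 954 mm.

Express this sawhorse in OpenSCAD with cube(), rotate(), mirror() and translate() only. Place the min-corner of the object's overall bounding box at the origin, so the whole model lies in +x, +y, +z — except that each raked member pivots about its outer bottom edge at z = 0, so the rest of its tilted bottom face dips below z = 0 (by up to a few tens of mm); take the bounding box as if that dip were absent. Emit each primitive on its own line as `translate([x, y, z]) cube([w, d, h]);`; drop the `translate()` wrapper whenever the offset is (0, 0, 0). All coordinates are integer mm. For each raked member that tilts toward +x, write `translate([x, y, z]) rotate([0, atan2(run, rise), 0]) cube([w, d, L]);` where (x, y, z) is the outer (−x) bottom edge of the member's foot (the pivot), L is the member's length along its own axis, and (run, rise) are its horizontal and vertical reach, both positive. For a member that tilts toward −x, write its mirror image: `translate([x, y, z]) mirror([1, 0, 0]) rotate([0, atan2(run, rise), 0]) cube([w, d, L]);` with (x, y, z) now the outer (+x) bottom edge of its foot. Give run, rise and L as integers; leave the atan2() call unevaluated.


translate([360, 0, 675]) cube([88, 1076, 65]);
translate([0, 86, 0]) rotate([0, atan2(360, 675), 0]) cube([37, 36, 765]);
translate([808, 86, 0]) mirror([1, 0, 0]) rotate([0, atan2(360, 675), 0]) cube([37, 36, 765]);
translate([0, 954, 0]) rotate([0, atan2(360, 675), 0]) cube([37, 36, 765]);
translate([808, 954, 0]) mirror([1, 0, 0]) rotate([0, atan2(360, 675), 0]) cube([37, 36, 765]);


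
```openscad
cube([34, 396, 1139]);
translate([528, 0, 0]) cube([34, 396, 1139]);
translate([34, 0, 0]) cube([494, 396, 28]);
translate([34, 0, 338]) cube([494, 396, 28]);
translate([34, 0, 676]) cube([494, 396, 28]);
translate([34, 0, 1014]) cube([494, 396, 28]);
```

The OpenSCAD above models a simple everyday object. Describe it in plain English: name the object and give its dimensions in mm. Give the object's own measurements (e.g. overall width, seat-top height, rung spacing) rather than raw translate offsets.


An open bookshelf. Two side panels, each 34 mm thick, 396 mm deep and 1139 mm tall, stand 562 mm apart (outside-to-outside). Between them sit 4 shelves, each 28 mm thick and 396 mm deep, spanning the full gap between the sides. The bottom shelf rests on the floor (its underside at z = 0) and the clear gap between one shelf's top and the next shelf's underside is 310 mm.


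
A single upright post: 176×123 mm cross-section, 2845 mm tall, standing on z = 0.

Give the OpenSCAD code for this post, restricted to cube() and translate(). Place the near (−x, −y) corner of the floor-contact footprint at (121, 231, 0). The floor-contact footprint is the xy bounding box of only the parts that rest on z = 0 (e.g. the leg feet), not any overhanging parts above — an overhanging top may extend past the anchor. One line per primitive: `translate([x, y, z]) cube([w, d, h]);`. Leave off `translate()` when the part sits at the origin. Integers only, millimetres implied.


translate([121, 231, 0]) cube([176, 123, 2845]);


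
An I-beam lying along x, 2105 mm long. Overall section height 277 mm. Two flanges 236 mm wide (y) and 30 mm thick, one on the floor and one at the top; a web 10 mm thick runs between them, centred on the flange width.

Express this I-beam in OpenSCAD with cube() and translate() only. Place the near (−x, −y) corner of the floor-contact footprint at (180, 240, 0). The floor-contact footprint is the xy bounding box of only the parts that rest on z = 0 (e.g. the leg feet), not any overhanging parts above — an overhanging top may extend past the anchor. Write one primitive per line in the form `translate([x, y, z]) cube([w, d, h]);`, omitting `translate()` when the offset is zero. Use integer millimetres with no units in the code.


translate([180, 240, 0]) cube([2105, 236, 30]);
translate([180, 353, 30]) cube([2105, 10, 217]);
translate([180, 240, 247]) cube([2105, 236, 30]);


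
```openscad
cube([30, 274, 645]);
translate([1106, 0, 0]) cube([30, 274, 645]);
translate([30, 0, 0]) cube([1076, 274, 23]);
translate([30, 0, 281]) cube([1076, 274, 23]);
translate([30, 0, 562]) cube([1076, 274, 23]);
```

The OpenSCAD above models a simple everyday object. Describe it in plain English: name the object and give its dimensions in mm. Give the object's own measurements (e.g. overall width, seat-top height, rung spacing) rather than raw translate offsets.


An open bookshelf. Two side panels, each 30 mm thick, 274 mm deep and 645 mm tall, stand 1136 mm apart (outside-to-outside). Between them sit 3 shelves, each 23 mm thick and 274 mm deep, spanning the full gap between the sides. The bottom shelf rests on the floor (its underside at z = 0) and the clear gap between one shelf's top and the next shelf's underside is 258 mm.


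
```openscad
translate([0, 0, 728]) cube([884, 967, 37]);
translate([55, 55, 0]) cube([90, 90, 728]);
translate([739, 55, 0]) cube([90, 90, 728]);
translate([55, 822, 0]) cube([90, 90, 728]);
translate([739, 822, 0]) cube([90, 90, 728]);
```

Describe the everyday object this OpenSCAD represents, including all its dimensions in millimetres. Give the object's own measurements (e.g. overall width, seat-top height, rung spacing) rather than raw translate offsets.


A table: top 884 mm (x) × 967 mm (y), 37 mm thick, upper face at z = 765 mm, on four 90×90 mm square legs, each inset 55 mm from the nearest pair of top edges from z = 0 to the bottom of the top.


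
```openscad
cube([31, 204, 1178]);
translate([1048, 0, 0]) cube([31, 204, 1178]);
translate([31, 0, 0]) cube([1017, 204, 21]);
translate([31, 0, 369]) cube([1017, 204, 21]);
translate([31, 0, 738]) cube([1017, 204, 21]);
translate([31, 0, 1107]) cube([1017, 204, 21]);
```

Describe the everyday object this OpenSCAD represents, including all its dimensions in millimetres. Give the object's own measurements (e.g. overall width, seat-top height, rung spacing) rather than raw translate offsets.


An open bookshelf. Two side panels, each 31 mm thick, 204 mm deep and 1178 mm tall, stand 1079 mm apart (outside-to-outside). Between them sit 4 shelves, each 21 mm thick and 204 mm deep, spanning the full gap between the sides. The bottom shelf rests on the floor (its underside at z = 0) and the clear gap between one shelf's top and the next shelf's underside is 348 mm.


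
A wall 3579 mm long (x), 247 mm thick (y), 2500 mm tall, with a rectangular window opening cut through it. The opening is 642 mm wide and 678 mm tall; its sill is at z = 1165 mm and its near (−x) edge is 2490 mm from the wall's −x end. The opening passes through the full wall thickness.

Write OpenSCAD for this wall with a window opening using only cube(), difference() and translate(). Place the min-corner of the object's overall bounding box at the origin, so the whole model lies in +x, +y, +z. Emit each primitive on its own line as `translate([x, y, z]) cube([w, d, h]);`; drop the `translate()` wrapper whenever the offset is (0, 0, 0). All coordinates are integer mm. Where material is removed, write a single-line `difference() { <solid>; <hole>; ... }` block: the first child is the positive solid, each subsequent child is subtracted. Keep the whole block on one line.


difference() { cube([3579, 247, 2500]); translate([2490, 0, 1165]) cube([642, 247, 678]); }


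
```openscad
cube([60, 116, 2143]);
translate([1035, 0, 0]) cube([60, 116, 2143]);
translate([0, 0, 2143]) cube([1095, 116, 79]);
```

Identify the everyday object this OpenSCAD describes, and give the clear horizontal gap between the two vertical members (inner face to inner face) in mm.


A door frame. The clear opening width is 975 mm.

Two 2143 mm tall posts with a header on top — a door frame. The left jamb is 60 mm wide at x = 0; the right jamb starts at x = 1035. The clear opening is 1035 − 60 = 975 mm.


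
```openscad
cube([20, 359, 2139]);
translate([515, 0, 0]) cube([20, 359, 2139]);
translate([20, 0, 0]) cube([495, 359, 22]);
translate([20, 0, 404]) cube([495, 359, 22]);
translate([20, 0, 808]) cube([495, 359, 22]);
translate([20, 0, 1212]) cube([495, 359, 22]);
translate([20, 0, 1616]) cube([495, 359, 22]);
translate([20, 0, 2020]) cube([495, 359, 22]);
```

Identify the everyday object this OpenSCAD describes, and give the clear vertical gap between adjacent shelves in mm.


A bookshelf. The clear shelf gap is 382 mm.

Two tall side panels with 6 horizontal boards between them — a bookshelf. The first two shelf undersides are at z = 0 and z = 404; with shelf thickness 22, the clear gap is 404 − 0 − 22 = 382 mm.


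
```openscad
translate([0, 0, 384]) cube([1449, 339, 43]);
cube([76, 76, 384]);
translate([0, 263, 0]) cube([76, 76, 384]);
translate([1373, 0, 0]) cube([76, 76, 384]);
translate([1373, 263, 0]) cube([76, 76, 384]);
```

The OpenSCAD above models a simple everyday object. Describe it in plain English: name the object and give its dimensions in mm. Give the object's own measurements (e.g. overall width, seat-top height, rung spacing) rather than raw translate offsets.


A long wooden bench with a 1449 mm (x) × 339 mm (y) seat, 43 mm thick, its top surface 427 mm above the floor. Four 76 mm square legs at the seat corners, flush with the edges, run from z = 0 to the seat underside.


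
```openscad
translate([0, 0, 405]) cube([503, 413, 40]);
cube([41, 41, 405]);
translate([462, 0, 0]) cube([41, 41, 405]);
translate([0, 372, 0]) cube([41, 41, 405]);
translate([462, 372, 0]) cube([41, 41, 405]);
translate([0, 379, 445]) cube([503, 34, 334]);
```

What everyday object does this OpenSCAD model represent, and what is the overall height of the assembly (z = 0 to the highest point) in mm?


A chair. The overall height is 779 mm.

A slab on four corner posts with a tall panel at the back — a chair. The seat slab sits at z = 405 with thickness 40, and the 334 mm backrest starts at the seat top, so the overall height is 405 + 40 + 334 = 779 mm.


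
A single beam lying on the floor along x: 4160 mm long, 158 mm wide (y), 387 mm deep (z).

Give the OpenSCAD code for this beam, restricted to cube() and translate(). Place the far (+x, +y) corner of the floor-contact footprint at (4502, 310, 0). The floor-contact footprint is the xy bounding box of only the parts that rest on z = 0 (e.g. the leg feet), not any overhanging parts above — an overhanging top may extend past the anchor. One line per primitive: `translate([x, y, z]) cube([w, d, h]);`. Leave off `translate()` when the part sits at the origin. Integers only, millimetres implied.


translate([342, 152, 0]) cube([4160, 158, 387]);


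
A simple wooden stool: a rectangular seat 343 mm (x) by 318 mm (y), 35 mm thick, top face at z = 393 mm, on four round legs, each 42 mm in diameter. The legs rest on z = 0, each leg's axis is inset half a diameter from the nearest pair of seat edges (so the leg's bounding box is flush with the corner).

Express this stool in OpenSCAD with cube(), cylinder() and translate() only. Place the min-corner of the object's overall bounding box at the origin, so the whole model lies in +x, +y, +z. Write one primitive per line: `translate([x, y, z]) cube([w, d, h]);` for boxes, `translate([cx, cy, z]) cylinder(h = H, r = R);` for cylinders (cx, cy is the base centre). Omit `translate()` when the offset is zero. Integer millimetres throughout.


translate([0, 0, 358]) cube([343, 318, 35]);
translate([21, 21, 0]) cylinder(h = 358, r = 21);
translate([322, 21, 0]) cylinder(h = 358, r = 21);
translate([21, 297, 0]) cylinder(h = 358, r = 21);
translate([322, 297, 0]) cylinder(h = 358, r = 21);


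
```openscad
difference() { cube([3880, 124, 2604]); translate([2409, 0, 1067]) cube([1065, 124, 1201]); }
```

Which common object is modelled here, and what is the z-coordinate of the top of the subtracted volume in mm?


A wall with a window opening. The window head height is 2268 mm.

A wall with a rectangular opening subtracted — a window. Sill at z = 1067, opening 1201 mm tall, so the head is at 1067 + 1201 = 2268 mm.


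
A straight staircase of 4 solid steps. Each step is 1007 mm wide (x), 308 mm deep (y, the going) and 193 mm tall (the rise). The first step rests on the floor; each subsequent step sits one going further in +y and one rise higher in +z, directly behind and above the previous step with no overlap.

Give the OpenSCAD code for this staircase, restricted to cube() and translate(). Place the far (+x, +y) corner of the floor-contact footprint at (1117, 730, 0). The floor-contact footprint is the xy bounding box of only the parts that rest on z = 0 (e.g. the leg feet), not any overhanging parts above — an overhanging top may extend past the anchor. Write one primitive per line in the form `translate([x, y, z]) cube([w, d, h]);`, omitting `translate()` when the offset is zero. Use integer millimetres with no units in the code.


translate([110, 422, 0]) cube([1007, 308, 193]);
translate([110, 730, 193]) cube([1007, 308, 193]);
translate([110, 1038, 386]) cube([1007, 308, 193]);
translate([110, 1346, 579]) cube([1007, 308, 193]);


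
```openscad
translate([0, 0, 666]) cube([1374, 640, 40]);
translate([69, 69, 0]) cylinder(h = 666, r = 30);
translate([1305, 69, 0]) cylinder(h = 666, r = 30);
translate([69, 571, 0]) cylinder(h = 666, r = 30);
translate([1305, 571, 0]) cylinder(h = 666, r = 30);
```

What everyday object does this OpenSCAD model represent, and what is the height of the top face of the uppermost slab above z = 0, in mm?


A table. The table height is 706 mm.

A 1374×640×40 slab sits at z = 666 on four Ø60 mm round legs — a table. The top surface is at 666 + 40 = 706 mm.


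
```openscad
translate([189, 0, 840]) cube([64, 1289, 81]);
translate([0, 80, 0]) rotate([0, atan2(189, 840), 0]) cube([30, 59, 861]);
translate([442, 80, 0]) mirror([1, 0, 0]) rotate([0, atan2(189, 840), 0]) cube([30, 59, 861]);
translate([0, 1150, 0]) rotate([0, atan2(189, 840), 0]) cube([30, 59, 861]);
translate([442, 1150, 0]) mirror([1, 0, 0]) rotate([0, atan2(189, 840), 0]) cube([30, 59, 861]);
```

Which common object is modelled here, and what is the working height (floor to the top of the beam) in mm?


A sawhorse. The overall height is 921 mm.

A beam across two mirrored pairs of raked legs — a sawhorse. The beam's underside is at z = 840 (matching the legs' vertical rise in atan2(189, 840)) and the beam is 81 mm tall, so its top is at 840 + 81 = 921 mm. The raked legs top out at the beam's underside, so that is the highest point.


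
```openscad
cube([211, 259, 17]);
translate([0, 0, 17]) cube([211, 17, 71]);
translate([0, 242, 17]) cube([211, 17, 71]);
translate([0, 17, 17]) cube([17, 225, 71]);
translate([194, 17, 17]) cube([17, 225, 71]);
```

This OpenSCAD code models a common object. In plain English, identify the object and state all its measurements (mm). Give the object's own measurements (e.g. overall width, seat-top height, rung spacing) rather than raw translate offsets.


An open-topped rectangular box: outside dimensions 211×259×88 mm, with a uniform wall and base thickness of 17 mm. The base is a full 211×259 slab on the floor; four walls sit on top of the base. The front and back walls (the −y and +y sides) span the full width; the two side walls fit between them.


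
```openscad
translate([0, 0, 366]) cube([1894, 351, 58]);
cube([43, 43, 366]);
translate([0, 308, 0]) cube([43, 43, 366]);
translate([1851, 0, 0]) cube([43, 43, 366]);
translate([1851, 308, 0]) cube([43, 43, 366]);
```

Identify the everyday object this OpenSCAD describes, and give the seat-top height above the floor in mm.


A bench. The seat-top height is 424 mm.

A long slab on four corner posts — a bench. The slab sits at z = 366 with thickness 58, so the top is 366 + 58 = 424 mm.


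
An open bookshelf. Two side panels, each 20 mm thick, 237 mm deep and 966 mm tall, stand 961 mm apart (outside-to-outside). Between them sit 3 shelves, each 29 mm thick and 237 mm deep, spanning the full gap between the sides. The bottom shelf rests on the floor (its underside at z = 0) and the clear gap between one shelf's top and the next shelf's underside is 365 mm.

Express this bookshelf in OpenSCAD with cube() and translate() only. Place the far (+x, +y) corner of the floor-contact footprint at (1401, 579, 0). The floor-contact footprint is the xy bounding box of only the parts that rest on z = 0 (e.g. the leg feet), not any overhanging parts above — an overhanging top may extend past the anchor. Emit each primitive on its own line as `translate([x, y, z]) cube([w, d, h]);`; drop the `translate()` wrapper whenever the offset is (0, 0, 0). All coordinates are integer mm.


translate([440, 342, 0]) cube([20, 237, 966]);
translate([1381, 342, 0]) cube([20, 237, 966]);
translate([460, 342, 0]) cube([921, 237, 29]);
translate([460, 342, 394]) cube([921, 237, 29]);
translate([460, 342, 788]) cube([921, 237, 29]);


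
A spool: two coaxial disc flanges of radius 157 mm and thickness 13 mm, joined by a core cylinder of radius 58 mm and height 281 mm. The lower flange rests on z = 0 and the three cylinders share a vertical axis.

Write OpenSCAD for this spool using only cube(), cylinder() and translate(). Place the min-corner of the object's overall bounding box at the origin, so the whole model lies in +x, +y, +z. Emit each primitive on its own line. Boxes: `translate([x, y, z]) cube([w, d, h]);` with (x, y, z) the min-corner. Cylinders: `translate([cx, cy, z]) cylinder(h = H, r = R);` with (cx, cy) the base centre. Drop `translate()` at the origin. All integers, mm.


translate([157, 157, 0]) cylinder(h = 13, r = 157);
translate([157, 157, 13]) cylinder(h = 281, r = 58);
translate([157, 157, 294]) cylinder(h = 13, r = 157);


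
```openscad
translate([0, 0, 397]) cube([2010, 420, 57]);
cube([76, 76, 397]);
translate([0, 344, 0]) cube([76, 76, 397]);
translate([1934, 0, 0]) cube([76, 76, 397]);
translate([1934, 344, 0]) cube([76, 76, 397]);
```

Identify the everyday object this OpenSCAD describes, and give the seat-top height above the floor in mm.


A bench. The seat-top height is 454 mm.

A long slab on four corner posts — a bench. The slab sits at z = 397 with thickness 57, so the top is 397 + 57 = 454 mm.


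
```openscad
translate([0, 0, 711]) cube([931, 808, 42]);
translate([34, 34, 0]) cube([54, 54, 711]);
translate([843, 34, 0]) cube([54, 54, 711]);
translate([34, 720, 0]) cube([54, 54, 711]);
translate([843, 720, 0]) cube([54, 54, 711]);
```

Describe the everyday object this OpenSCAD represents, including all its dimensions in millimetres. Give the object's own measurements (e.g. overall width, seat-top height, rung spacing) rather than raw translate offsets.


A table: top 931 mm (x) × 808 mm (y), 42 mm thick, upper face at z = 753 mm, on four 54×54 mm square legs, each inset 34 mm from the nearest pair of top edges from z = 0 to the bottom of the top.


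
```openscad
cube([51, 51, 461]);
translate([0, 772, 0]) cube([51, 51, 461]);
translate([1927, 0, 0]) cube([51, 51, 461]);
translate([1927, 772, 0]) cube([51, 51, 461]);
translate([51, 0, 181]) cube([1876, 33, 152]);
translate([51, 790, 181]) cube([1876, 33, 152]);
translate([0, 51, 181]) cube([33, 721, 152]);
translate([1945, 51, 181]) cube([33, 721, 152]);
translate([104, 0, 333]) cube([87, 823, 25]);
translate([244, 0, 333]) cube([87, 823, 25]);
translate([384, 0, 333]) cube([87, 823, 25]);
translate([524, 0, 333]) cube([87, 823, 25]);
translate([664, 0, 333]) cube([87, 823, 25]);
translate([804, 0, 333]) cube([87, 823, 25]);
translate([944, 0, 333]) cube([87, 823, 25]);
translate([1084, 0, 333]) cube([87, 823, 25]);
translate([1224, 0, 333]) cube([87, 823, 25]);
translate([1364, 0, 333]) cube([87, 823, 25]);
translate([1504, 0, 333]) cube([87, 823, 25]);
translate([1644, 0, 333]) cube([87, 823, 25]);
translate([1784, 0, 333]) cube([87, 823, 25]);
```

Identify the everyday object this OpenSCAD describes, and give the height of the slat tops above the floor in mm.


A bed frame. The slat-top height is 358 mm.

Four posts, four rails, and a row of slats — a bed frame. Slats sit on the rails at z = 181 + 152 = 333; with slat thickness 25, the top is 358 mm.


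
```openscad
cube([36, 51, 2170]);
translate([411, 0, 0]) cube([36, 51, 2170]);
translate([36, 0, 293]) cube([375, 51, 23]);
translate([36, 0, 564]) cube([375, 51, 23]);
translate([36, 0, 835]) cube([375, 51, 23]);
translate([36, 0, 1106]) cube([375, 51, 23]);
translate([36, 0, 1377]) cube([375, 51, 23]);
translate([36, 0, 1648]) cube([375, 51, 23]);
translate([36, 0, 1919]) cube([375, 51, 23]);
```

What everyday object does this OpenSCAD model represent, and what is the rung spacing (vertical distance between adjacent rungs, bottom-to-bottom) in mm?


A ladder. The rung spacing is 271 mm.

Two tall 36×51 posts with 7 short bars between them — a ladder. Adjacent rungs sit at z = 293 and z = 564, so the spacing is 564 − 293 = 271 mm.


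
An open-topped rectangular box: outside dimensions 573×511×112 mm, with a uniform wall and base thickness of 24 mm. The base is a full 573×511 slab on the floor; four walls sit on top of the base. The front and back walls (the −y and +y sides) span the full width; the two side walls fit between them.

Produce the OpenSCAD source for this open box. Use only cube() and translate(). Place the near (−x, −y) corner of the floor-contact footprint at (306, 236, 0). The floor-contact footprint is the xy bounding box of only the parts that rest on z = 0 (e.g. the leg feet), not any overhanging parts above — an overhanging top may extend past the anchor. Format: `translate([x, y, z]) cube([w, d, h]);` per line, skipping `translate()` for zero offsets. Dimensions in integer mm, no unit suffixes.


translate([306, 236, 0]) cube([573, 511, 24]);
translate([306, 236, 24]) cube([573, 24, 88]);
translate([306, 723, 24]) cube([573, 24, 88]);
translate([306, 260, 24]) cube([24, 463, 88]);
translate([855, 260, 24]) cube([24, 463, 88]);


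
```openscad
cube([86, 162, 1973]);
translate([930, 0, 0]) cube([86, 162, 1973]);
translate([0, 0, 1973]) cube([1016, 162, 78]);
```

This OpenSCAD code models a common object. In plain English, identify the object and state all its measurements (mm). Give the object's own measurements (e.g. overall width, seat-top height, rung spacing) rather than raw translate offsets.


A door frame. The clear opening is 844 mm wide and 1973 mm high. Two 86 mm wide jambs, 162 mm deep, stand either side of the opening from the floor to the top of the opening. A 78 mm thick head sits across the top of both jambs, spanning the full outside width of the frame.


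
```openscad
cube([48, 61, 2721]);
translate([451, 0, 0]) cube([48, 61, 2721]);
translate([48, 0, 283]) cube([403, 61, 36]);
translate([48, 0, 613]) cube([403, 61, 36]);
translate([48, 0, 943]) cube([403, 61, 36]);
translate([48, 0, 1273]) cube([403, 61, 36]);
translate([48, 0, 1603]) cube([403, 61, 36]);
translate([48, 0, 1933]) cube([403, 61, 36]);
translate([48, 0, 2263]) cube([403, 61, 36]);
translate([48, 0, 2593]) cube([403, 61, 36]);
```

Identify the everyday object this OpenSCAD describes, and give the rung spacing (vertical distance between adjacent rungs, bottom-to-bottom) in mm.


A ladder. The rung spacing is 330 mm.

Two tall 48×61 posts with 8 short bars between them — a ladder. Adjacent rungs sit at z = 283 and z = 613, so the spacing is 613 − 283 = 330 mm.


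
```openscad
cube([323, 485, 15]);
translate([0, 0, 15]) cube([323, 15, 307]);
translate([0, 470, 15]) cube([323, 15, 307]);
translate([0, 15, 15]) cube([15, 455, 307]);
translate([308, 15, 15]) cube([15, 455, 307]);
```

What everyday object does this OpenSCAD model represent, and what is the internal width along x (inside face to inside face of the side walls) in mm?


An open box. The internal width is 293 mm.

A 323×485 base slab with four walls standing on it — an open box. The base is 323 mm wide and the walls are 15 mm thick, so the internal width is 323 − 2 × 15 = 293 mm.


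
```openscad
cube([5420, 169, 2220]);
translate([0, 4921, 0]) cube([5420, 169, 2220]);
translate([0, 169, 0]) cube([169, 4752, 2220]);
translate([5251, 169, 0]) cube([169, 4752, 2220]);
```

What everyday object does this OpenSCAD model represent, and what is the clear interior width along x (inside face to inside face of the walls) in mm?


A house (or room) frame. The interior width is 5082 mm.

Four 2220 mm walls enclosing a rectangle with no floor or roof — a room or house frame. Outside width is 5420 mm and wall thickness is 169 mm, so the interior width is 5420 − 2 × 169 = 5082 mm.


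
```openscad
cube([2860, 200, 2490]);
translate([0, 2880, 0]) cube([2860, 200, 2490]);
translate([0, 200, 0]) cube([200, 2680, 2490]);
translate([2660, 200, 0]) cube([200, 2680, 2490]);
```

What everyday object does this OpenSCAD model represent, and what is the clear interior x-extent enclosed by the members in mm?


A house (or room) frame. The interior width is 2460 mm.

Four 2490 mm walls enclosing a rectangle with no floor or roof — a room or house frame. Outside width is 2860 mm and wall thickness is 200 mm, so the interior width is 2860 − 2 × 200 = 2460 mm.


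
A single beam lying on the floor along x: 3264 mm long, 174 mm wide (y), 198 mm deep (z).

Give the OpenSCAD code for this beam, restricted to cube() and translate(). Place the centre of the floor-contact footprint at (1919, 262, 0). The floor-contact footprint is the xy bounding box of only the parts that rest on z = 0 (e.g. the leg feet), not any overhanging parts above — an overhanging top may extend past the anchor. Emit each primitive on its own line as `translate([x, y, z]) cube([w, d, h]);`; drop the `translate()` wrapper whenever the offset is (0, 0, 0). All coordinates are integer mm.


translate([287, 175, 0]) cube([3264, 174, 198]);


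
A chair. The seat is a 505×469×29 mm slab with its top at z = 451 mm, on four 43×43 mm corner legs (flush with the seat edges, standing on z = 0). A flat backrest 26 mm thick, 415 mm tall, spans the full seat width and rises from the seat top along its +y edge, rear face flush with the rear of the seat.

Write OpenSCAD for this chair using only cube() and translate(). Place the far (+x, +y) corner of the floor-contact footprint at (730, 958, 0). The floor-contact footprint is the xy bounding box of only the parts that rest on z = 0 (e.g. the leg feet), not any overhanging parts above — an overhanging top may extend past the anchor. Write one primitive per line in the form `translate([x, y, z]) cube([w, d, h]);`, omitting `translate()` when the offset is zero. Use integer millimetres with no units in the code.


translate([225, 489, 422]) cube([505, 469, 29]);
translate([225, 489, 0]) cube([43, 43, 422]);
translate([687, 489, 0]) cube([43, 43, 422]);
translate([225, 915, 0]) cube([43, 43, 422]);
translate([687, 915, 0]) cube([43, 43, 422]);
translate([225, 932, 451]) cube([505, 26, 415]);


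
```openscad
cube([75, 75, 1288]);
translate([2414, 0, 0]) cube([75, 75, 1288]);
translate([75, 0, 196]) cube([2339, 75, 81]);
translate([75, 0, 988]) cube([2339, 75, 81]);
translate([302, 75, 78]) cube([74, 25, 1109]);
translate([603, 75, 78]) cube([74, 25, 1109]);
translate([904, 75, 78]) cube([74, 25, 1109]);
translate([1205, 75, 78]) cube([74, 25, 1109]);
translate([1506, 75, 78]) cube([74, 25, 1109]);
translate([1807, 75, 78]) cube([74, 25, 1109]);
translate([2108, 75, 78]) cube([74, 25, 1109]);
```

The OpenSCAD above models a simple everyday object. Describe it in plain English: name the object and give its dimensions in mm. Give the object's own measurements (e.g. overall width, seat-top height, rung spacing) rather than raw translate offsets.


A fence section. Two 75×75 mm posts, 1288 mm tall, stand on the floor with a clear span of 2339 mm between their inner faces. Two horizontal rails of 75×81 mm section span the gap between the posts with their undersides at z = 196 mm and z = 988 mm, flush with the posts' −y face. 7 pickets, each 74 mm wide, 25 mm thick and 1109 mm tall, are fixed to the +y face of the rails with their bottoms at z = 78 mm, spaced across the span with a 227 mm gap after the −x post and between neighbouring pickets, with 232 mm left before the +x post.


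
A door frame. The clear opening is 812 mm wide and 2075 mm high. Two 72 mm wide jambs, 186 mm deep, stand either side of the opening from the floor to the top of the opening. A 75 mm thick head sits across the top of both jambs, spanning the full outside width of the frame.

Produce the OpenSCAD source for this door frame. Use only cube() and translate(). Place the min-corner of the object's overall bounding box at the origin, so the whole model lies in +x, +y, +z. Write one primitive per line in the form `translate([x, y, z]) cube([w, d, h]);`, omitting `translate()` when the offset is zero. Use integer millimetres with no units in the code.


cube([72, 186, 2075]);
translate([884, 0, 0]) cube([72, 186, 2075]);
translate([0, 0, 2075]) cube([956, 186, 75]);


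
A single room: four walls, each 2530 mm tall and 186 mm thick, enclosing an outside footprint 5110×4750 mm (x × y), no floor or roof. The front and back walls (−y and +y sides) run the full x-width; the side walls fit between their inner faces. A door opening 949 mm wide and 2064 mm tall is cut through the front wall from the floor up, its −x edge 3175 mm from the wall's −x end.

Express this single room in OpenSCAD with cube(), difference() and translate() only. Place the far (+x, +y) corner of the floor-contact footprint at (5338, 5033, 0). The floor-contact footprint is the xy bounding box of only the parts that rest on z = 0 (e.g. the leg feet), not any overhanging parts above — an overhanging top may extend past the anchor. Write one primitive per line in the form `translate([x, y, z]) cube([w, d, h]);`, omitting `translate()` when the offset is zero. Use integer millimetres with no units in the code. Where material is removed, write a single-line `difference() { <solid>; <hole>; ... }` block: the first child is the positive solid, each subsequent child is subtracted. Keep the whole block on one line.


difference() { translate([228, 283, 0]) cube([5110, 186, 2530]); translate([3403, 283, 0]) cube([949, 186, 2064]); }
translate([228, 4847, 0]) cube([5110, 186, 2530]);
translate([228, 469, 0]) cube([186, 4378, 2530]);
translate([5152, 469, 0]) cube([186, 4378, 2530]);
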